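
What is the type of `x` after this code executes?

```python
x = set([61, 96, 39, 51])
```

set() constructor returns set

set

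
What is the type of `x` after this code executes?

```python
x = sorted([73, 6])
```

sorted() always returns list

list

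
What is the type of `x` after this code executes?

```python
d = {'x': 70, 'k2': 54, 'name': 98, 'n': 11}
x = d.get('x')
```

dict.get() returns value type when found

int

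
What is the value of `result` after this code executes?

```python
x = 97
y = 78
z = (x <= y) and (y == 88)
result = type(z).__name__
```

x is int; y is int; z is bool; result = 'bool'

'bool'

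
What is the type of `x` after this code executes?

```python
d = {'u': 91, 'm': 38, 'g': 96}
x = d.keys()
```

.keys() returns dict_keys view

dict_keys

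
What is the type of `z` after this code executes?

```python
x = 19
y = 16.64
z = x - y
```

int - float = float

float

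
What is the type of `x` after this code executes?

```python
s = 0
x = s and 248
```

'and' returns first falsy value (0 is int)

int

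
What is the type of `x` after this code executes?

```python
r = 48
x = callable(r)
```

callable() returns bool

bool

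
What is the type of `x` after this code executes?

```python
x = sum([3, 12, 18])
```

sum() of ints returns int

int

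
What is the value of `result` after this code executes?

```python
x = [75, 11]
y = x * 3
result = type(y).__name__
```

x is list; y is list; result = 'list'

'list'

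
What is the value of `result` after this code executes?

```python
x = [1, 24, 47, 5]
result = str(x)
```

x = [1, 24, 47, 5]; result = '[1, 24, 47, 5]'

'[1, 24, 47, 5]'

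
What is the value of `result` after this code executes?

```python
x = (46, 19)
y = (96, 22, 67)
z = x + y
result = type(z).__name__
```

x is tuple; y is tuple; z is tuple; result = 'tuple'

'tuple'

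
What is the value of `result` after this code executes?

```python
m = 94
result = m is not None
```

m = 94; result = True

True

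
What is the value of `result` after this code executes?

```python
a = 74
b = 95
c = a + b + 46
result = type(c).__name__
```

a is int; b is int; c is int; result = 'int'

'int'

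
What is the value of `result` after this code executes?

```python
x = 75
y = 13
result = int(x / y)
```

x = 75; y = 13; result = 5

5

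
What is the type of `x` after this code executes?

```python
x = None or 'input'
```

'or' with None returns the other truthy value (str)

str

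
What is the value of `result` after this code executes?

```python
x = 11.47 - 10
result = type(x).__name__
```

x is float; result = 'float'

'float'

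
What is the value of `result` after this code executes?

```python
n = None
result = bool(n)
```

n = None; result = False

False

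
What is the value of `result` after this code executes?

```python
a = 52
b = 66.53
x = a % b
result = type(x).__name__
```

a is int; b is float; x is float; result = 'float'

'float'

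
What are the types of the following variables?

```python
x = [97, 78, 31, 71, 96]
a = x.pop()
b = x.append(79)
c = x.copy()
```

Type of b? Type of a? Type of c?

append() returns None; pop() returns element; copy() returns list

NoneType, int, list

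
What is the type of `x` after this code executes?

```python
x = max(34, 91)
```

max() of ints returns int

int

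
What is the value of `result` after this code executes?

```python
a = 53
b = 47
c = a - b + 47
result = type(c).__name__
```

a is int; b is int; c is int; result = 'int'

'int'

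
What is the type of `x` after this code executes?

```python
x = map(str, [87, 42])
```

map() returns a map object

map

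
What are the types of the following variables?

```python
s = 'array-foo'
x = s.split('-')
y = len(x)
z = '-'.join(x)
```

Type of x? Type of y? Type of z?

str.split() returns list; len() returns int; str.join() returns str

list, int, str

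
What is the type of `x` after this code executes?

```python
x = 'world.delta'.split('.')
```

str.split() returns list

list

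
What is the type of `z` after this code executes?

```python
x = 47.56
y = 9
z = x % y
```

float % int = float

float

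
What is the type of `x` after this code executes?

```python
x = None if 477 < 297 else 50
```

477 < 297 is False, so the else branch is taken

int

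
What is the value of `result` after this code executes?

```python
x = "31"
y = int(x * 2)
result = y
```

x = '31'; y = 3131; result = 3131

3131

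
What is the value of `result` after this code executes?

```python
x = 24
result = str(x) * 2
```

x = 24; result = '2424'

'2424'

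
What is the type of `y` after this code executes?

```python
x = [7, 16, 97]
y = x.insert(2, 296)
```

list.insert() returns None

NoneType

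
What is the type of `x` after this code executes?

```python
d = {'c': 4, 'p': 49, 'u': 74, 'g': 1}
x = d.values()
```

.values() returns dict_values view

dict_values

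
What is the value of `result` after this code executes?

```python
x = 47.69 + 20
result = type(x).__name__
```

x is float; result = 'float'

'float'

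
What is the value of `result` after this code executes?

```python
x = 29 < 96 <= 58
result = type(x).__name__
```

x is bool; result = 'bool'

'bool'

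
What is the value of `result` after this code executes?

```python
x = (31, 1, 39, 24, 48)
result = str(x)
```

x = (31, 1, 39, 24, 48); result = '(31, 1, 39, 24, 48)'

'(31, 1, 39, 24, 48)'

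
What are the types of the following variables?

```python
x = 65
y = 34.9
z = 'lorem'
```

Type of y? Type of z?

y is assigned a number with a decimal point, so it is a float; z is assigned a quoted string literal, so it is a str

float, str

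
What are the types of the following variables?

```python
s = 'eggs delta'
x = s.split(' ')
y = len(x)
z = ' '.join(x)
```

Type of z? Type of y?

str.join() returns str; len() returns int

str, int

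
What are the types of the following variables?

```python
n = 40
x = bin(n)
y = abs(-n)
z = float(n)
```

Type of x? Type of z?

bin() returns str; float() returns float

str, float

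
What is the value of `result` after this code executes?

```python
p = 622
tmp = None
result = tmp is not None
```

p = 622; tmp = None; result = False

False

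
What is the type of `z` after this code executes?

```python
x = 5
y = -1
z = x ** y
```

int ** negative = float

float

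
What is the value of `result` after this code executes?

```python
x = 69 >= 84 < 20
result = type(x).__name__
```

x is bool; result = 'bool'

'bool'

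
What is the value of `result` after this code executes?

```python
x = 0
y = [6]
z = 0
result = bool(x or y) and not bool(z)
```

x = 0; y = [6]; z = 0; result = True

True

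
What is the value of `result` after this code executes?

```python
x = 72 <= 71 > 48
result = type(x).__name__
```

x is bool; result = 'bool'

'bool'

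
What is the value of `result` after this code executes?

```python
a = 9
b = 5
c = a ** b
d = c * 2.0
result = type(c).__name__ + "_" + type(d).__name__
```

a is int; b is int; c is int; d is float; result = 'int_float'

'int_float'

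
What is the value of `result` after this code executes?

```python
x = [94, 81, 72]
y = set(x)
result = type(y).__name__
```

x is list; y is set; result = 'set'

'set'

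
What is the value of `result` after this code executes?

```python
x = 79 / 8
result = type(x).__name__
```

x is float; result = 'float'

'float'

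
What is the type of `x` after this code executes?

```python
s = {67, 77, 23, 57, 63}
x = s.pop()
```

Popping from set[int] returns int

int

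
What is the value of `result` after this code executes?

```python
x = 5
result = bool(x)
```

x = 5; result = True

True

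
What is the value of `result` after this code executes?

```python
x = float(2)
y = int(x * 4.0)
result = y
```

x = 2.0; y = 8; result = 8

8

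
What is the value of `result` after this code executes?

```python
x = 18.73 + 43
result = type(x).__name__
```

x is float; result = 'float'

'float'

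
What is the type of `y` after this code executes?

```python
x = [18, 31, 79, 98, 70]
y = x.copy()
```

list.copy() returns list

list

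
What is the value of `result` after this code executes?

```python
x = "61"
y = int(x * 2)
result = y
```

x = '61'; y = 6161; result = 6161

6161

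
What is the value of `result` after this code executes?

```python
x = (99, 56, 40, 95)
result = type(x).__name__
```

x is tuple; result = 'tuple'

'tuple'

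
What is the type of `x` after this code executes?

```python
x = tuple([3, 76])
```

tuple() constructor returns tuple

tuple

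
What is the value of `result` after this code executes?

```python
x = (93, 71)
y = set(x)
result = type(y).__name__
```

x is tuple; y is set; result = 'set'

'set'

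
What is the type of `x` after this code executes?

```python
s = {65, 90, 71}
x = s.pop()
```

Popping from set[int] returns int

int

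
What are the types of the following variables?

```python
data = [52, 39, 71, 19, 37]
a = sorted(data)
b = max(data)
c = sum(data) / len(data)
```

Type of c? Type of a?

int / int = float; sorted() returns list

float, list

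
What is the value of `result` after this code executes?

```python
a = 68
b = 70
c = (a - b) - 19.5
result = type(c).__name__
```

a is int; b is int; c is float; result = 'float'

'float'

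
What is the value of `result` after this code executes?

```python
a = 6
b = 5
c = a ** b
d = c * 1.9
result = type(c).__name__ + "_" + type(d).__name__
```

a is int; b is int; c is int; d is float; result = 'int_float'

'int_float'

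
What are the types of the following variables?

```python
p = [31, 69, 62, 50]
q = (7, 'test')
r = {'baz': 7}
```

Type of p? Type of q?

p is assigned a list literal (square brackets); q is assigned a tuple (parenthesized, comma-separated values)

list, tuple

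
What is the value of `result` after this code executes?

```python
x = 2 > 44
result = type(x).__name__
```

x is bool; result = 'bool'

'bool'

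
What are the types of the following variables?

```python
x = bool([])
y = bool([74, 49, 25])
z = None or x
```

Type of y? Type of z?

bool() returns bool; None or bool returns the bool

bool, bool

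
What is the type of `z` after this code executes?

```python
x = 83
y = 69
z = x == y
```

Comparison returns bool

bool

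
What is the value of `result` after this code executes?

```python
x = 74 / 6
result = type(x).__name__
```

x is float; result = 'float'

'float'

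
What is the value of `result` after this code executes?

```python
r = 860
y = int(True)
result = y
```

r = 860; y = 1; result = 1

1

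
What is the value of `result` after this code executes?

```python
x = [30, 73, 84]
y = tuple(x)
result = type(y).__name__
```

x is list; y is tuple; result = 'tuple'

'tuple'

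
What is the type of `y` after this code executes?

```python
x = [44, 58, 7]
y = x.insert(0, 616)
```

list.insert() returns None

NoneType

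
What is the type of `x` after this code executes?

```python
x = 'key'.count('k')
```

str.count() returns int

int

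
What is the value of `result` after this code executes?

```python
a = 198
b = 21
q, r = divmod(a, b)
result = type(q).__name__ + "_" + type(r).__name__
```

a is int; b is int; q is int; r is int; result = 'int_int'

'int_int'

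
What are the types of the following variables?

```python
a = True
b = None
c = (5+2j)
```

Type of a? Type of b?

a is assigned the constant True, which has type bool; b is assigned None, whose type is NoneType

bool, NoneType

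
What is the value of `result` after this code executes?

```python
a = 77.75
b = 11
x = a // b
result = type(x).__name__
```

a is float; b is int; x is float; result = 'float'

'float'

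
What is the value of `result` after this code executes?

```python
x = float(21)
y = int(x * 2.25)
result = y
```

x = 21.0; y = 47; result = 47

47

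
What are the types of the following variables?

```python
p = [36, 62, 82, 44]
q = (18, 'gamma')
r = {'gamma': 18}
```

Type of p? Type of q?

p is assigned a list literal (square brackets); q is assigned a tuple (parenthesized, comma-separated values)

list, tuple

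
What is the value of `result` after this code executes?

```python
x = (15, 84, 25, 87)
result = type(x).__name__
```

x is tuple; result = 'tuple'

'tuple'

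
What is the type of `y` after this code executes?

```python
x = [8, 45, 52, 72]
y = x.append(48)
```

list.append() returns None (mutates in place)

NoneType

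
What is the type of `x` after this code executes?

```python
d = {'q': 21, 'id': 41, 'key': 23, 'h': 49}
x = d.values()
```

.values() returns dict_values view

dict_values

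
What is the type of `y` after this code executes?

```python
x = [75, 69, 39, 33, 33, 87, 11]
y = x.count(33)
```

list.count() returns int

int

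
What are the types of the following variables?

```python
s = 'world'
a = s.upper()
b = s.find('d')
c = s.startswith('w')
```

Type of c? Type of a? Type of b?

startswith() returns bool; upper() returns str; find() returns int

bool, str, int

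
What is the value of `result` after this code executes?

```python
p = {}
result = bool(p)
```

p = {}; result = False

False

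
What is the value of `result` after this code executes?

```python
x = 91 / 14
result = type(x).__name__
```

x is float; result = 'float'

'float'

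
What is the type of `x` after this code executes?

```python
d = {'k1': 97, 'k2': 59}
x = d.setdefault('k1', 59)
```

dict.setdefault() returns the (existing or default) value

int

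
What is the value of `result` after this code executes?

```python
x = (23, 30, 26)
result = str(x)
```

x = (23, 30, 26); result = '(23, 30, 26)'

'(23, 30, 26)'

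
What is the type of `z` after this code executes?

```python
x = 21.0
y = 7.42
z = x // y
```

float // float = float

float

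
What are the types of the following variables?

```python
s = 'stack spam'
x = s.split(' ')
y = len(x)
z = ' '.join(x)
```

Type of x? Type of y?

str.split() returns list; len() returns int

list, int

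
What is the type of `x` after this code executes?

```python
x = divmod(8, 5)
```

divmod() returns tuple of (quotient, remainder)

tuple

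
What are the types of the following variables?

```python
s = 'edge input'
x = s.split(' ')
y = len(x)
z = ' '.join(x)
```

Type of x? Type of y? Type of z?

str.split() returns list; len() returns int; str.join() returns str

list, int, str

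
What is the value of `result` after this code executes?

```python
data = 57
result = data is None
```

data = 57; result = False

False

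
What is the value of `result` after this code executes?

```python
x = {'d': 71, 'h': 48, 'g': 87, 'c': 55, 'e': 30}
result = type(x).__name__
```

x is dict; result = 'dict'

'dict'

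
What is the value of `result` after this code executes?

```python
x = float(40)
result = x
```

x = 40.0; result = 40.0

40.0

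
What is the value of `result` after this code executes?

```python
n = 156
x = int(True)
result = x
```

n = 156; x = 1; result = 1

1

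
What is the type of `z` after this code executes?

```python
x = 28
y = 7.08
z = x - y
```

int - float = float

float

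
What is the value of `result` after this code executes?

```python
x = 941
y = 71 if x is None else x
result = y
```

x = 941; y = 941; result = 941

941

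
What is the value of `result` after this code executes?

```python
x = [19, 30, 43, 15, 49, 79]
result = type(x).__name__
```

x is list; result = 'list'

'list'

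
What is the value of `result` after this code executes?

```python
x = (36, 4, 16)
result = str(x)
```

x = (36, 4, 16); result = '(36, 4, 16)'

'(36, 4, 16)'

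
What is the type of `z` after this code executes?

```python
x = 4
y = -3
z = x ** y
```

int ** negative = float

float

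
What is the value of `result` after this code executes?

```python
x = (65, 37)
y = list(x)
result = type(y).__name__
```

x is tuple; y is list; result = 'list'

'list'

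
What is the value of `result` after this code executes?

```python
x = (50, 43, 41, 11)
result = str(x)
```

x = (50, 43, 41, 11); result = '(50, 43, 41, 11)'

'(50, 43, 41, 11)'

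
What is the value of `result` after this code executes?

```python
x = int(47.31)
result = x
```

x = 47; result = 47

47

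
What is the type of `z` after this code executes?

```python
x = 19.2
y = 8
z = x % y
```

float % int = float

float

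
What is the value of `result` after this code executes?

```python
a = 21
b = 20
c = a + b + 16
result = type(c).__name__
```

a is int; b is int; c is int; result = 'int'

'int'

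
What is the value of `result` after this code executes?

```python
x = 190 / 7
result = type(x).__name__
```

x is float; result = 'float'

'float'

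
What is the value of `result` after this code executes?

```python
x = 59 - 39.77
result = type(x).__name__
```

x is float; result = 'float'

'float'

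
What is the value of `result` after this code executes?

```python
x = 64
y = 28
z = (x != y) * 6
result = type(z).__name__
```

x is int; y is int; z is int; result = 'int'

'int'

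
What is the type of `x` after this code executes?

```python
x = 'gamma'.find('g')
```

str.find() returns int index

int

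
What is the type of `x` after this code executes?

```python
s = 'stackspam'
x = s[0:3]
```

Slicing a str returns str

str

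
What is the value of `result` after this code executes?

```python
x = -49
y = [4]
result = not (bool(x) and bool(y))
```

x = -49; y = [4]; result = False

False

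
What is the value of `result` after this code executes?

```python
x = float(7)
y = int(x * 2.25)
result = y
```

x = 7.0; y = 15; result = 15

15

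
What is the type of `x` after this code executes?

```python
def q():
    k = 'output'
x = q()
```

Function without return returns None

NoneType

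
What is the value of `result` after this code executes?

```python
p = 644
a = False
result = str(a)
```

p = 644; a = False; result = 'False'

'False'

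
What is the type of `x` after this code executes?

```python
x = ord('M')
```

ord() returns int (code point)

int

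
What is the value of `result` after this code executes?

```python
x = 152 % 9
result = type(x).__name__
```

x is int; result = 'int'

'int'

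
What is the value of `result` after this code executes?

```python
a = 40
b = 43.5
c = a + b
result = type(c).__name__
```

a is int; b is float; c is float; result = 'float'

'float'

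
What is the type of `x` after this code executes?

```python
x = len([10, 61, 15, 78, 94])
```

len() always returns int

int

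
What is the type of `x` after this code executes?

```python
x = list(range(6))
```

list(range()) returns list

list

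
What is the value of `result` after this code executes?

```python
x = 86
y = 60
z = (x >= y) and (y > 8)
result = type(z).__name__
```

x is int; y is int; z is bool; result = 'bool'

'bool'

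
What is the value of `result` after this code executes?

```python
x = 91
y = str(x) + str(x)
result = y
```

x = 91; y = '9191'; result = '9191'

'9191'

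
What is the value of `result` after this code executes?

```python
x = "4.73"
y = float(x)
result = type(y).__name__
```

x is str; y is float; result = 'float'

'float'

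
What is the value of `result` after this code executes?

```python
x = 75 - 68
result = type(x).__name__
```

x is int; result = 'int'

'int'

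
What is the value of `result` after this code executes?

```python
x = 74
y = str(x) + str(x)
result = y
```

x = 74; y = '7474'; result = '7474'

'7474'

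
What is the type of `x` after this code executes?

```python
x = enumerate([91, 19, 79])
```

enumerate() returns an enumerate object

enumerate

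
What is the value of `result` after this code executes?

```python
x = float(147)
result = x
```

x = 147.0; result = 147.0

147.0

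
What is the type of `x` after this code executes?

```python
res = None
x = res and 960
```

'and' returns first falsy value (None)

NoneType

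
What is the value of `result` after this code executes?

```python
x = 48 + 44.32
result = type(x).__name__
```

x is float; result = 'float'

'float'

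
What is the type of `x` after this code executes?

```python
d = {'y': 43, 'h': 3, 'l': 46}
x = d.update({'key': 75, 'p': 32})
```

dict.update() returns None

NoneType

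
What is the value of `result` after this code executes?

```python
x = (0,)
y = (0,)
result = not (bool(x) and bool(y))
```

x = (0,); y = (0,); result = False

False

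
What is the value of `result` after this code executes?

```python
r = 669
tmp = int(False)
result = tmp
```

r = 669; tmp = 0; result = 0

0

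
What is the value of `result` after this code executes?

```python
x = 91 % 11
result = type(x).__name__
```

x is int; result = 'int'

'int'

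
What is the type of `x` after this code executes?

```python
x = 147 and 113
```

'and' with truthy values returns last operand (int)

int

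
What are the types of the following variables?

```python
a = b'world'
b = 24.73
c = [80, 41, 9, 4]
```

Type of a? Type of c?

a is assigned a bytes literal (b'...' prefix); c is assigned a list literal (square brackets)

bytes, list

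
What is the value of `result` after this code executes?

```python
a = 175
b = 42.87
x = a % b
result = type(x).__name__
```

a is int; b is float; x is float; result = 'float'

'float'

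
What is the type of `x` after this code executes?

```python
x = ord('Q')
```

ord() returns int (code point)

int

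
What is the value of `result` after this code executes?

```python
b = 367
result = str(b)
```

b = 367; result = '367'

'367'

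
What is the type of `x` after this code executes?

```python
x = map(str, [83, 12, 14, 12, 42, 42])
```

map() returns a map object

map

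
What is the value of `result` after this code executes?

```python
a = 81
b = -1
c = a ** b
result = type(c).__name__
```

a is int; b is int; c is float; result = 'float'

'float'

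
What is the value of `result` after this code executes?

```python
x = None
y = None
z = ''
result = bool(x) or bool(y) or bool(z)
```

x = None; y = None; z = ''; result = False

False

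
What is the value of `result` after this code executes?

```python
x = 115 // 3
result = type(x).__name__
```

x is int; result = 'int'

'int'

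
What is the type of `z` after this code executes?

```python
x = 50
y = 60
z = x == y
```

Equality comparison returns bool

bool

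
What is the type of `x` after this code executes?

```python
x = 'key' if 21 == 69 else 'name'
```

Both branches of conditional are str

str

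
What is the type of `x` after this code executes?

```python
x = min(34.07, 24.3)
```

min() of floats returns float

float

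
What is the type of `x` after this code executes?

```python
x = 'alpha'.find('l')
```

str.find() returns int index

int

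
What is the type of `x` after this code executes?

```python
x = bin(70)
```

bin() returns str representation

str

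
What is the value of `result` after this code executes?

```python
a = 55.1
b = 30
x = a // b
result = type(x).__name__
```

a is float; b is int; x is float; result = 'float'

'float'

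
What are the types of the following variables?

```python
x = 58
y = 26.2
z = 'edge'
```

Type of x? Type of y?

x is assigned a bare integer (no decimal point), so it is an int; y is assigned a number with a decimal point, so it is a float

int, float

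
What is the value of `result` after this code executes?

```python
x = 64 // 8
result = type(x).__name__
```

x is int; result = 'int'

'int'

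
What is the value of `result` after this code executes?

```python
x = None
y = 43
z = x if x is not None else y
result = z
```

x = None; y = 43; z = 43; result = 43

43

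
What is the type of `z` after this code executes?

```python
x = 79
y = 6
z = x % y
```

int % int = int

int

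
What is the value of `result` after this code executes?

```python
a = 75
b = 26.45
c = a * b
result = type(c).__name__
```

a is int; b is float; c is float; result = 'float'

'float'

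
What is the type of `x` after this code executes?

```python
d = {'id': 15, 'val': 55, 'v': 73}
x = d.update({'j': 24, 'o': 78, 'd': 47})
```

dict.update() returns None

NoneType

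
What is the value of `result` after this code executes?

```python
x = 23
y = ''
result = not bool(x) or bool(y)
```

x = 23; y = ''; result = False

False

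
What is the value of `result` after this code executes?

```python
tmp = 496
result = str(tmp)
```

tmp = 496; result = '496'

'496'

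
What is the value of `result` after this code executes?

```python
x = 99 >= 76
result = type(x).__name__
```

x is bool; result = 'bool'

'bool'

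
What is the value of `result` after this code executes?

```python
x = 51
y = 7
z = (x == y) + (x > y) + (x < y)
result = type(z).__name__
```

x is int; y is int; z is int; result = 'int'

'int'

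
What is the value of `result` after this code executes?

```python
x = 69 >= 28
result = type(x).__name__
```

x is bool; result = 'bool'

'bool'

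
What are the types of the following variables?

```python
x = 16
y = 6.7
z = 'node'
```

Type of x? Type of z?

x is assigned a bare integer (no decimal point), so it is an int; z is assigned a quoted string literal, so it is a str

int, str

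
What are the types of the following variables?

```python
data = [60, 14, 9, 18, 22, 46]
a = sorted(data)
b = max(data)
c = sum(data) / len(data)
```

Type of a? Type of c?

sorted() returns list; int / int = float

list, float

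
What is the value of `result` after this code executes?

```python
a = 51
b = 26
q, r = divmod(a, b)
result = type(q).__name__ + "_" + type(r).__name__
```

a is int; b is int; q is int; r is int; result = 'int_int'

'int_int'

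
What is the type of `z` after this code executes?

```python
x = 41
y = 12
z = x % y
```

int % int = int

int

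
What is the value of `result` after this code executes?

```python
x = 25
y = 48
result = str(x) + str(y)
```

x = 25; y = 48; result = '2548'

'2548'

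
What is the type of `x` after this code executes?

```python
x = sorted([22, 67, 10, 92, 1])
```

sorted() always returns list

list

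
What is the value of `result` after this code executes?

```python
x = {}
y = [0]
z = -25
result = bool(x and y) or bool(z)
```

x = {}; y = [0]; z = -25; result = True

True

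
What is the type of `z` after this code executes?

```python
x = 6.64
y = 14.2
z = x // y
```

float // float = float

float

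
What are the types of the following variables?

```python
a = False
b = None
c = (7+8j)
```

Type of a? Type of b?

a is assigned the constant False, which has type bool; b is assigned None, whose type is NoneType

bool, NoneType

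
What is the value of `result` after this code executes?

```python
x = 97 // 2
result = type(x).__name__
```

x is int; result = 'int'

'int'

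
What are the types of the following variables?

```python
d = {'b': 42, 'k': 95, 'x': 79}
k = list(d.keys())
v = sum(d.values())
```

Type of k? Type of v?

list() converts to list; sum of ints is int

list, int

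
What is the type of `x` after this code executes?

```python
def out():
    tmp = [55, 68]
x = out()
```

Function without return returns None

NoneType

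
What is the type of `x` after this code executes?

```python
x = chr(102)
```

chr() returns str (single char)

str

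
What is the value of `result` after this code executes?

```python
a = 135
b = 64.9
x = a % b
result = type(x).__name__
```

a is int; b is float; x is float; result = 'float'

'float'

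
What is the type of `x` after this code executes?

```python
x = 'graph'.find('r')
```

str.find() returns int index

int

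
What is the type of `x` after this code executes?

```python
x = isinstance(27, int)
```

isinstance() returns bool

bool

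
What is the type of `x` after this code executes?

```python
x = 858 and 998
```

'and' with truthy values returns last operand (int)

int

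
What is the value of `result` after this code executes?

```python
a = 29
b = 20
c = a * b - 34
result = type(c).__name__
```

a is int; b is int; c is int; result = 'int'

'int'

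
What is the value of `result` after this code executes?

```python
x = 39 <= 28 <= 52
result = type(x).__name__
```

x is bool; result = 'bool'

'bool'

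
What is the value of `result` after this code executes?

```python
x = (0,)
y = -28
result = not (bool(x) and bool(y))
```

x = (0,); y = -28; result = False

False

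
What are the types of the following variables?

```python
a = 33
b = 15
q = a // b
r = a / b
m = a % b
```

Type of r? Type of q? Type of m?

/ returns float; // returns int; % of ints returns int

float, int, int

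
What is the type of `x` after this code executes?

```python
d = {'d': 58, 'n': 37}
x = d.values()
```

.values() returns dict_values view

dict_values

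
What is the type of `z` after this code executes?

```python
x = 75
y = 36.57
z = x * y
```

int * float = float

float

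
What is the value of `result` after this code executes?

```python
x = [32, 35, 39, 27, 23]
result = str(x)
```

x = [32, 35, 39, 27, 23]; result = '[32, 35, 39, 27, 23]'

'[32, 35, 39, 27, 23]'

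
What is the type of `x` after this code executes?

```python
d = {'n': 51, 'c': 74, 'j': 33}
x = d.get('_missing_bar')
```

dict.get() returns None when key not found

NoneType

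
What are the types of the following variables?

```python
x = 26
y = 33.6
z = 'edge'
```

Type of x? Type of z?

x is assigned a bare integer (no decimal point), so it is an int; z is assigned a quoted string literal, so it is a str

int, str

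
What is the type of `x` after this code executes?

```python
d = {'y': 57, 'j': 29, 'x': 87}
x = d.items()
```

dict.items() returns dict_items view

dict_items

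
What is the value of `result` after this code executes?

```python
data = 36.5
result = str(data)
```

data = 36.5; result = '36.5'

'36.5'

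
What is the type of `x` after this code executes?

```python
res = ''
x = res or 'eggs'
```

'or' returns first truthy value (str)

str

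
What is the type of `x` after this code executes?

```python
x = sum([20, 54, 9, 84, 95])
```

sum() of ints returns int

int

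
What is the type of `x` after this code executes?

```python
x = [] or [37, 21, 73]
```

'or' returns first truthy value (list)

list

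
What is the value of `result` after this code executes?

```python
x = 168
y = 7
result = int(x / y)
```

x = 168; y = 7; result = 24

24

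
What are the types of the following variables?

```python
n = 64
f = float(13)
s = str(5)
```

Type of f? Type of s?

f is assigned the result of calling float(), which returns a float; s is assigned the result of calling str(), which returns a str

float, str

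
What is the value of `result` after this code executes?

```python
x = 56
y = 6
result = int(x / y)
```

x = 56; y = 6; result = 9

9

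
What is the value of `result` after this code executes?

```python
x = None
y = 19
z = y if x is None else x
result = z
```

x = None; y = 19; z = 19; result = 19

19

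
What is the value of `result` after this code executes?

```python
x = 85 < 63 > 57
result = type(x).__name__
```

x is bool; result = 'bool'

'bool'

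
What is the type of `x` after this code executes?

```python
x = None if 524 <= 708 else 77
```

524 <= 708 is True, so the if branch is taken

NoneType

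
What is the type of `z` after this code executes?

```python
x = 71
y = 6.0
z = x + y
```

int + float = float

float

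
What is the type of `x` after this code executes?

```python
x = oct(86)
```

oct() returns str representation

str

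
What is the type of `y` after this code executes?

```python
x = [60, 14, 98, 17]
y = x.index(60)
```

list.index() returns int

int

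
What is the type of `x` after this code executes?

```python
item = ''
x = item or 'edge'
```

'or' returns first truthy value (str)

str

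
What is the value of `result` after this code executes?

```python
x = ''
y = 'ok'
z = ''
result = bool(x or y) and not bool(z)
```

x = ''; y = 'ok'; z = ''; result = True

True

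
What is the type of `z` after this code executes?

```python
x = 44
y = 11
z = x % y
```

int % int = int

int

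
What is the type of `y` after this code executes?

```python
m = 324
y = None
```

None has type NoneType

NoneType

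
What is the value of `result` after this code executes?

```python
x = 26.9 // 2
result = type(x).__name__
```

x is float; result = 'float'

'float'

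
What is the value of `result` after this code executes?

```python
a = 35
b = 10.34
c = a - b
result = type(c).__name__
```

a is int; b is float; c is float; result = 'float'

'float'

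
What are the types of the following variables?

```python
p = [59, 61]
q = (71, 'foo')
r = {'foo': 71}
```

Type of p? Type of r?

p is assigned a list literal (square brackets); r is assigned a dict literal ({key: value})

list, dict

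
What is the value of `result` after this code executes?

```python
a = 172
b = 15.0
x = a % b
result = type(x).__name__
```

a is int; b is float; x is float; result = 'float'

'float'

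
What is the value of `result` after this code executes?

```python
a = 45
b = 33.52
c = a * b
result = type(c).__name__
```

a is int; b is float; c is float; result = 'float'

'float'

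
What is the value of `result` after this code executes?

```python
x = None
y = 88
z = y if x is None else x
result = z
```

x = None; y = 88; z = 88; result = 88

88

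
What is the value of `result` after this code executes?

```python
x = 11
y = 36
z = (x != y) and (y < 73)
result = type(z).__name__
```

x is int; y is int; z is bool; result = 'bool'

'bool'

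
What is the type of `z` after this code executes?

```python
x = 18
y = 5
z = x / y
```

int / int = float

float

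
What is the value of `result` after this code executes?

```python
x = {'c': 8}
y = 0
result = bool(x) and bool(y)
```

x = {'c': 8}; y = 0; result = False

False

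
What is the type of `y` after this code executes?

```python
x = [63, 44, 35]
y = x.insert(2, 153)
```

list.insert() returns None

NoneType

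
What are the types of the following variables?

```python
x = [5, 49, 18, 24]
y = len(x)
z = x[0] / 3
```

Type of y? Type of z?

len() returns int; int / int = float

int, float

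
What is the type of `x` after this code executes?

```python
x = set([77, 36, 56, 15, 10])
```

set() constructor returns set

set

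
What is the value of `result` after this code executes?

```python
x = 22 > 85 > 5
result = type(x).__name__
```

x is bool; result = 'bool'

'bool'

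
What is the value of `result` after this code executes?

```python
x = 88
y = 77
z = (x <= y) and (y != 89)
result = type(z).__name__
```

x is int; y is int; z is bool; result = 'bool'

'bool'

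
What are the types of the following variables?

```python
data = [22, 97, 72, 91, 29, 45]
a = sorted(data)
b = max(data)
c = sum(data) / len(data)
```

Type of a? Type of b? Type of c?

sorted() returns list; max of ints returns int; int / int = float

list, int, float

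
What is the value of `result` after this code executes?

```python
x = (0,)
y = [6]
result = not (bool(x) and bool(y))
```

x = (0,); y = [6]; result = False

False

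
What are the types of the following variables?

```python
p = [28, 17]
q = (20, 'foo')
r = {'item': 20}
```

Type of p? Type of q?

p is assigned a list literal (square brackets); q is assigned a tuple (parenthesized, comma-separated values)

list, tuple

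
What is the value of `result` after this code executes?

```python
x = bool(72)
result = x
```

x = True; result = True

True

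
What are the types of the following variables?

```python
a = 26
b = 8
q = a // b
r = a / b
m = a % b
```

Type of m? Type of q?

% of ints returns int; // returns int

int, int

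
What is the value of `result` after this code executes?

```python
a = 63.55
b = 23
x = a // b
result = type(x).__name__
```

a is float; b is int; x is float; result = 'float'

'float'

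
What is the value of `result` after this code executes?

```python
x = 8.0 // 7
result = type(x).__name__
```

x is float; result = 'float'

'float'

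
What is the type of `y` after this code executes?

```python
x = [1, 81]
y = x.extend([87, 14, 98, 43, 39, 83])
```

list.extend() returns None

NoneType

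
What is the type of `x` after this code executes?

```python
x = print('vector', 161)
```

print() returns None

NoneType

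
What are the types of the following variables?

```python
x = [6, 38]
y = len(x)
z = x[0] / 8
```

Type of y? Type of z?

len() returns int; int / int = float

int, float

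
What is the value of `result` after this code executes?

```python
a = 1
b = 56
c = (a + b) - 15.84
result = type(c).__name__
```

a is int; b is int; c is float; result = 'float'

'float'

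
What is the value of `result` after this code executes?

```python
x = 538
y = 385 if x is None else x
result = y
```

x = 538; y = 538; result = 538

538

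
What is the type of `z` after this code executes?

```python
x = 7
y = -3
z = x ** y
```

int ** negative = float

float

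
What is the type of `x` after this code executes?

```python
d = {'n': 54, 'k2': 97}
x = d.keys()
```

.keys() returns dict_keys view

dict_keys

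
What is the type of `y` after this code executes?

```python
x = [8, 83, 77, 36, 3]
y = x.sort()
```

list.sort() returns None (mutates in place)

NoneType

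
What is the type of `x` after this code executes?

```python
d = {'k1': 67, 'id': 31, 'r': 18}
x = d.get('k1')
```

dict.get() returns value type when found

int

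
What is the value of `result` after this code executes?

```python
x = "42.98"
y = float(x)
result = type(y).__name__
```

x is str; y is float; result = 'float'

'float'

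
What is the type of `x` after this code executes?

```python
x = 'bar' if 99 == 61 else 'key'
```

Both branches of conditional are str

str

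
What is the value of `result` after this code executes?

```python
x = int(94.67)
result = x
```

x = 94; result = 94

94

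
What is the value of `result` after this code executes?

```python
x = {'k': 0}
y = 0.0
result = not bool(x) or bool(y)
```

x = {'k': 0}; y = 0.0; result = False

False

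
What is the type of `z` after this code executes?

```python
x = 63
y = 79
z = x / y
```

int / int = float

float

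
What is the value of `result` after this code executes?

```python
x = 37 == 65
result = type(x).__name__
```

x is bool; result = 'bool'

'bool'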